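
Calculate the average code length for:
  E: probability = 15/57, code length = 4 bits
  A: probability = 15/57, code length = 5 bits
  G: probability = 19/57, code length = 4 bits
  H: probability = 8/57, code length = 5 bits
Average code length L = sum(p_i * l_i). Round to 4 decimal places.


Weighted contributions p_i * l_i:
  E: (15/57) * 4 = 60/57
  A: (15/57) * 5 = 75/57
  G: (19/57) * 4 = 76/57
  H: (8/57) * 5 = 40/57
Sum = (60 + 75 + 76 + 40)/57 = 251/57

L = 251/57 = 4.4035 bits/symbol


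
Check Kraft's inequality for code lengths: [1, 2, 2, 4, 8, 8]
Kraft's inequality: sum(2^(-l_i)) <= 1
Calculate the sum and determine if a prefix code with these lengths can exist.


Sum = 2^(-1) + 2^(-2) + 2^(-2) + 2^(-4) + 2^(-8) + 2^(-8)
    = 0.5 + 0.25 + 0.25 + 0.0625 + 0.00390625 + 0.00390625
    = 274/256 = 1.0703125
Since 1.0703125 > 1, Kraft's inequality is NOT satisfied.
A prefix code with these lengths CANNOT exist.

Kraft sum = 1.0703125. Not satisfied.


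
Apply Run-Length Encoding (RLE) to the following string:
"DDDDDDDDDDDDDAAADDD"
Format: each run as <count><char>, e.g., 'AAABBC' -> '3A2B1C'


Scanning runs left to right:
  i=0: run of 'D' x 13 -> '13D'
  i=13: run of 'A' x 3 -> '3A'
  i=16: run of 'D' x 3 -> '3D'

RLE = 13D3A3D


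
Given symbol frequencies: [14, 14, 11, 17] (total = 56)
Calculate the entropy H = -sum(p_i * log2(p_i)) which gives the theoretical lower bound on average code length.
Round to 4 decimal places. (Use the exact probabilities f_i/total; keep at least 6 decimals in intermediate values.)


Per-symbol terms -p_i * log2(p_i) with p_i = f_i/56:
  p = 14/56 = 0.250000: log2(p) = -2.000000, -p*log2(p) = 0.500000
  p = 14/56 = 0.250000: log2(p) = -2.000000, -p*log2(p) = 0.500000
  p = 11/56 = 0.196429: log2(p) = -2.347923, -p*log2(p) = 0.461199
  p = 17/56 = 0.303571: log2(p) = -1.719892, -p*log2(p) = 0.522110
H = 0.500000 + 0.500000 + 0.461199 + 0.522110 = 1.983309

H = 1.9833 bits/symbol


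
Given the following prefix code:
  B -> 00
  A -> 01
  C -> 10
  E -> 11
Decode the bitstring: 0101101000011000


Decoding step by step:
Bits 01 -> A
Bits 01 -> A
Bits 10 -> C
Bits 10 -> C
Bits 00 -> B
Bits 01 -> A
Bits 10 -> C
Bits 00 -> B


Decoded message: AACCBACB


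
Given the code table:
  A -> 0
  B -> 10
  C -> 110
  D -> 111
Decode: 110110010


Decoding:
110 -> C
110 -> C
0 -> A
10 -> B


Result: CCAB


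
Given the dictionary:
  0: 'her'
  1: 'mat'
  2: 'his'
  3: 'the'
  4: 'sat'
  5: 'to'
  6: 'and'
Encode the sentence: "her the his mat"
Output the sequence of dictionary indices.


Look up each word in the dictionary:
  'her' -> 0
  'the' -> 3
  'his' -> 2
  'mat' -> 1

Encoded: [0, 3, 2, 1]


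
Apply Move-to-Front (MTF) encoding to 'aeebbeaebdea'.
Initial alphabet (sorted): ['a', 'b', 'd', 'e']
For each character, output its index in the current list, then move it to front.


MTF encoding:
'a': index 0 in ['a', 'b', 'd', 'e'] -> ['a', 'b', 'd', 'e']
'e': index 3 in ['a', 'b', 'd', 'e'] -> ['e', 'a', 'b', 'd']
'e': index 0 in ['e', 'a', 'b', 'd'] -> ['e', 'a', 'b', 'd']
'b': index 2 in ['e', 'a', 'b', 'd'] -> ['b', 'e', 'a', 'd']
'b': index 0 in ['b', 'e', 'a', 'd'] -> ['b', 'e', 'a', 'd']
'e': index 1 in ['b', 'e', 'a', 'd'] -> ['e', 'b', 'a', 'd']
'a': index 2 in ['e', 'b', 'a', 'd'] -> ['a', 'e', 'b', 'd']
'e': index 1 in ['a', 'e', 'b', 'd'] -> ['e', 'a', 'b', 'd']
'b': index 2 in ['e', 'a', 'b', 'd'] -> ['b', 'e', 'a', 'd']
'd': index 3 in ['b', 'e', 'a', 'd'] -> ['d', 'b', 'e', 'a']
'e': index 2 in ['d', 'b', 'e', 'a'] -> ['e', 'd', 'b', 'a']
'a': index 3 in ['e', 'd', 'b', 'a'] -> ['a', 'e', 'd', 'b']


Output: [0, 3, 0, 2, 0, 1, 2, 1, 2, 3, 2, 3]


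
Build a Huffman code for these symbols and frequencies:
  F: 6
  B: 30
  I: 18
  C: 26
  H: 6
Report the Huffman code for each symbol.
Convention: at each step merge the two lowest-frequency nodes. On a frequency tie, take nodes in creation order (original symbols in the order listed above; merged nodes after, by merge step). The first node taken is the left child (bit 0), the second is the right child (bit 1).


Huffman tree construction:
Step 1: Merge F(6) + H(6) = 12
Step 2: Merge (F+H)(12) + I(18) = 30
Step 3: Merge C(26) + B(30) = 56
Step 4: Merge ((F+H)+I)(30) + (C+B)(56) = 86
Read each symbol's code off the tree from the root (left child = 0, right child = 1).

Codes:
  F: 000 (length 3)
  B: 11 (length 2)
  I: 01 (length 2)
  C: 10 (length 2)
  H: 001 (length 3)
Average code length: 184/86 = 2.1395 bits/symbol


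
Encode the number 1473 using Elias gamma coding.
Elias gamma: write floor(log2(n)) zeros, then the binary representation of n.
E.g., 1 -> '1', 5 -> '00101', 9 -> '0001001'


num_bits = floor(log2(1473)) + 1 = 11
leading_zeros = num_bits - 1 = 10
binary(1473) = 10111000001

Elias gamma(1473) = '0000000000' + '10111000001' = 000000000010111000001 (21 bits)


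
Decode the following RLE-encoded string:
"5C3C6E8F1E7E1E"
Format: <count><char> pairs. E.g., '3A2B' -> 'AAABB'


Expanding each <count><char> pair:
  5C -> 'CCCCC'
  3C -> 'CCC'
  6E -> 'EEEEEE'
  8F -> 'FFFFFFFF'
  1E -> 'E'
  7E -> 'EEEEEEE'
  1E -> 'E'

Decoded = CCCCCCCCEEEEEEFFFFFFFFEEEEEEEEE


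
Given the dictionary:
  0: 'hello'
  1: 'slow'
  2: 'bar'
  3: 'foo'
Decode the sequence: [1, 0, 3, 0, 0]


Look up each index in the dictionary:
  1 -> 'slow'
  0 -> 'hello'
  3 -> 'foo'
  0 -> 'hello'
  0 -> 'hello'

Decoded: "slow hello foo hello hello"


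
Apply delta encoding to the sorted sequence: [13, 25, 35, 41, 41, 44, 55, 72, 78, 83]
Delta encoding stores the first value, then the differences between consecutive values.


First value: 13
Deltas:
  25 - 13 = 12
  35 - 25 = 10
  41 - 35 = 6
  41 - 41 = 0
  44 - 41 = 3
  55 - 44 = 11
  72 - 55 = 17
  78 - 72 = 6
  83 - 78 = 5


Delta encoded: [13, 12, 10, 6, 0, 3, 11, 17, 6, 5]


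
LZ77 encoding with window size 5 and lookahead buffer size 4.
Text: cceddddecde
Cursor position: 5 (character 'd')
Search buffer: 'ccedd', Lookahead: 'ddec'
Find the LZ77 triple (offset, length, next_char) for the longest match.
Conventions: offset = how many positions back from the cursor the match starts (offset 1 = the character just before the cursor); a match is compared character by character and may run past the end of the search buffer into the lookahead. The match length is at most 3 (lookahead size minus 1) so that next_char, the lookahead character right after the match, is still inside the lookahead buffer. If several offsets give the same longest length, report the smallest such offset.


Try each offset into the search buffer:
  offset=1 (pos 4, char 'd'): match length 2
  offset=2 (pos 3, char 'd'): match length 2
  offset=3 (pos 2, char 'e'): match length 0
  offset=4 (pos 1, char 'c'): match length 0
  offset=5 (pos 0, char 'c'): match length 0
Longest match has length 2, found at offsets 1, 2; take the smallest, offset 1.
next_char = character at position 5 + 2 = 7 -> 'e'

Best match: offset=1, length=2 (matching 'dd' starting at position 4)
LZ77 triple: (1, 2, 'e')


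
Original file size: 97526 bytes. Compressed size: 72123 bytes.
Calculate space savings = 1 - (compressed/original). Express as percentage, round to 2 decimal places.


ratio = compressed/original = 72123/97526 = 0.739526
savings = 1 - ratio = 1 - 0.739526 = 0.260474
as a percentage: 0.260474 * 100 = 26.05%

Space savings = 1 - 72123/97526 = 26.05%


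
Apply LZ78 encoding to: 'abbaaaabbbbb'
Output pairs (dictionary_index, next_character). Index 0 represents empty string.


LZ78 encoding steps:
Dictionary: {0: ''}
Step 1: w='' (idx 0), next='a' -> output (0, 'a'), add 'a' as idx 1
Step 2: w='' (idx 0), next='b' -> output (0, 'b'), add 'b' as idx 2
Step 3: w='b' (idx 2), next='a' -> output (2, 'a'), add 'ba' as idx 3
Step 4: w='a' (idx 1), next='a' -> output (1, 'a'), add 'aa' as idx 4
Step 5: w='a' (idx 1), next='b' -> output (1, 'b'), add 'ab' as idx 5
Step 6: w='b' (idx 2), next='b' -> output (2, 'b'), add 'bb' as idx 6
Step 7: w='bb' (idx 6), end of input -> output (6, '')


Encoded: [(0, 'a'), (0, 'b'), (2, 'a'), (1, 'a'), (1, 'b'), (2, 'b'), (6, '')]


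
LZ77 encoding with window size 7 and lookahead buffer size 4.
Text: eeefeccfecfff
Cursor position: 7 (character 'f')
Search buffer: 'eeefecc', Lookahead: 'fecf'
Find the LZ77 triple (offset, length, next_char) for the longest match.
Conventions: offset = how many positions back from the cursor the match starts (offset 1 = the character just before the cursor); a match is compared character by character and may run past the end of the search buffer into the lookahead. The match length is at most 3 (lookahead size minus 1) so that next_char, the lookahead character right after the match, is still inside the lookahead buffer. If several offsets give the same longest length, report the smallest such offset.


Try each offset into the search buffer:
  offset=1 (pos 6, char 'c'): match length 0
  offset=2 (pos 5, char 'c'): match length 0
  offset=3 (pos 4, char 'e'): match length 0
  offset=4 (pos 3, char 'f'): match length 3
  offset=5 (pos 2, char 'e'): match length 0
  offset=6 (pos 1, char 'e'): match length 0
  offset=7 (pos 0, char 'e'): match length 0
Longest match has length 3 at offset 4.
next_char = character at position 7 + 3 = 10 -> 'f'

Best match: offset=4, length=3 (matching 'fec' starting at position 3)
LZ77 triple: (4, 3, 'f')


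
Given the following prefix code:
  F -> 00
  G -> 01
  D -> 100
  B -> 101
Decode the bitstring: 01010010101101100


Decoding step by step:
Bits 01 -> G
Bits 01 -> G
Bits 00 -> F
Bits 101 -> B
Bits 01 -> G
Bits 101 -> B
Bits 100 -> D


Decoded message: GGFBGBD


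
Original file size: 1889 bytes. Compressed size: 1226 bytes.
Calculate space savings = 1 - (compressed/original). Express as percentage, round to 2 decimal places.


ratio = compressed/original = 1226/1889 = 0.649021
savings = 1 - ratio = 1 - 0.649021 = 0.350979
as a percentage: 0.350979 * 100 = 35.1%

Space savings = 1 - 1226/1889 = 35.1%


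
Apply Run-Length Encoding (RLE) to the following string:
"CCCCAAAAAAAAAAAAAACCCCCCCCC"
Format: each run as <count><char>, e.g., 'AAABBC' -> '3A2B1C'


Scanning runs left to right:
  i=0: run of 'C' x 4 -> '4C'
  i=4: run of 'A' x 14 -> '14A'
  i=18: run of 'C' x 9 -> '9C'

RLE = 4C14A9C


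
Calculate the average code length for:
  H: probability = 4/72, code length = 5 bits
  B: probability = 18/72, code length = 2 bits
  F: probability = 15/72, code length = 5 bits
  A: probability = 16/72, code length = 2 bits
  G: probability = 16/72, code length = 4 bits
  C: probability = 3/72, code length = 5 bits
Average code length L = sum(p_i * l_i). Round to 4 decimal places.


Weighted contributions p_i * l_i:
  H: (4/72) * 5 = 20/72
  B: (18/72) * 2 = 36/72
  F: (15/72) * 5 = 75/72
  A: (16/72) * 2 = 32/72
  G: (16/72) * 4 = 64/72
  C: (3/72) * 5 = 15/72
Sum = (20 + 36 + 75 + 32 + 64 + 15)/72 = 242/72

L = 242/72 = 3.3611 bits/symbol


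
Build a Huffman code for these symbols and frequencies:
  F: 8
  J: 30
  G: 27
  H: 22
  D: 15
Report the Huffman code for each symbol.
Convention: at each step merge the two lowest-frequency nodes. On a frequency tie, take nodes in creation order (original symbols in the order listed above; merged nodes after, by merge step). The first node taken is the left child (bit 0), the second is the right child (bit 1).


Huffman tree construction:
Step 1: Merge F(8) + D(15) = 23
Step 2: Merge H(22) + (F+D)(23) = 45
Step 3: Merge G(27) + J(30) = 57
Step 4: Merge (H+(F+D))(45) + (G+J)(57) = 102
Read each symbol's code off the tree from the root (left child = 0, right child = 1).

Codes:
  F: 010 (length 3)
  J: 11 (length 2)
  G: 10 (length 2)
  H: 00 (length 2)
  D: 011 (length 3)
Average code length: 227/102 = 2.2255 bits/symbol


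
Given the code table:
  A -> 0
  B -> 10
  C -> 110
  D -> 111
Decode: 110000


Decoding:
110 -> C
0 -> A
0 -> A
0 -> A


Result: CAAA


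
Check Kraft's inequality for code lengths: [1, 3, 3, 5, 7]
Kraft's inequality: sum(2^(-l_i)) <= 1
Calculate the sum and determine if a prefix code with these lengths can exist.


Sum = 2^(-1) + 2^(-3) + 2^(-3) + 2^(-5) + 2^(-7)
    = 0.5 + 0.125 + 0.125 + 0.03125 + 0.0078125
    = 101/128 = 0.7890625
Since 0.7890625 <= 1, Kraft's inequality IS satisfied.
A prefix code with these lengths CAN exist.

Kraft sum = 0.7890625. Satisfied.


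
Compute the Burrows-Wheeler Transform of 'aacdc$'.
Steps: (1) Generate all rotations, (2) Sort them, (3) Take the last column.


Rotations (sorted):
  0: $aacdc -> last char: c
  1: aacdc$ -> last char: $
  2: acdc$a -> last char: a
  3: c$aacd -> last char: d
  4: cdc$aa -> last char: a
  5: dc$aac -> last char: c


BWT = c$adac


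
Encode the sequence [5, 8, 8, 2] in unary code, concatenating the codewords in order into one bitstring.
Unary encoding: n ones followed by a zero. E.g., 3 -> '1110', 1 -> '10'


Encode each number as n ones followed by a terminating 0:
  5 -> 111110 (6 bits)
  8 -> 111111110 (9 bits)
  8 -> 111111110 (9 bits)
  2 -> 110 (3 bits)
Total length = 6 + 9 + 9 + 3 = 27 bits.

Unary([5, 8, 8, 2]) = 111110111111110111111110110 (27 bits)


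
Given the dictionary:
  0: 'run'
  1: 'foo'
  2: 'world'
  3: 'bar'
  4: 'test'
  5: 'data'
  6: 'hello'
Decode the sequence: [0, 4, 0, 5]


Look up each index in the dictionary:
  0 -> 'run'
  4 -> 'test'
  0 -> 'run'
  5 -> 'data'

Decoded: "run test run data"


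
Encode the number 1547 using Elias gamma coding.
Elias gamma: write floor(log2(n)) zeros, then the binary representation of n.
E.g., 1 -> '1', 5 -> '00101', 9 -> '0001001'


num_bits = floor(log2(1547)) + 1 = 11
leading_zeros = num_bits - 1 = 10
binary(1547) = 11000001011

Elias gamma(1547) = '0000000000' + '11000001011' = 000000000011000001011 (21 bits)


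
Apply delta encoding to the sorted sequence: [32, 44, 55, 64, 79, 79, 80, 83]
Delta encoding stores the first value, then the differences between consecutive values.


First value: 32
Deltas:
  44 - 32 = 12
  55 - 44 = 11
  64 - 55 = 9
  79 - 64 = 15
  79 - 79 = 0
  80 - 79 = 1
  83 - 80 = 3


Delta encoded: [32, 12, 11, 9, 15, 0, 1, 3]


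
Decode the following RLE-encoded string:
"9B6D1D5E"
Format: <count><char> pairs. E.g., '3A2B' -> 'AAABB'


Expanding each <count><char> pair:
  9B -> 'BBBBBBBBB'
  6D -> 'DDDDDD'
  1D -> 'D'
  5E -> 'EEEEE'

Decoded = BBBBBBBBBDDDDDDDEEEEE


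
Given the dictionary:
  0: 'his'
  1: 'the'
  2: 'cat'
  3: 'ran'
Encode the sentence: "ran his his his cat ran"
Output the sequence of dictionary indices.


Look up each word in the dictionary:
  'ran' -> 3
  'his' -> 0
  'his' -> 0
  'his' -> 0
  'cat' -> 2
  'ran' -> 3

Encoded: [3, 0, 0, 0, 2, 3]


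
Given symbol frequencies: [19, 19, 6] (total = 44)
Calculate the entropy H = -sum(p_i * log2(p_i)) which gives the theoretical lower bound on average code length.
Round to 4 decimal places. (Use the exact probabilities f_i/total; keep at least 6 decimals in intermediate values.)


Per-symbol terms -p_i * log2(p_i) with p_i = f_i/44:
  p = 19/44 = 0.431818: log2(p) = -1.211504, -p*log2(p) = 0.523149
  p = 19/44 = 0.431818: log2(p) = -1.211504, -p*log2(p) = 0.523149
  p = 6/44 = 0.136364: log2(p) = -2.874469, -p*log2(p) = 0.391973
H = 0.523149 + 0.523149 + 0.391973 = 1.438271

H = 1.4383 bits/symbol


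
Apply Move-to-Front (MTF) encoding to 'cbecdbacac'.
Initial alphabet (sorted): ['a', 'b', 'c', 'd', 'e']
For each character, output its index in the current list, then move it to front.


MTF encoding:
'c': index 2 in ['a', 'b', 'c', 'd', 'e'] -> ['c', 'a', 'b', 'd', 'e']
'b': index 2 in ['c', 'a', 'b', 'd', 'e'] -> ['b', 'c', 'a', 'd', 'e']
'e': index 4 in ['b', 'c', 'a', 'd', 'e'] -> ['e', 'b', 'c', 'a', 'd']
'c': index 2 in ['e', 'b', 'c', 'a', 'd'] -> ['c', 'e', 'b', 'a', 'd']
'd': index 4 in ['c', 'e', 'b', 'a', 'd'] -> ['d', 'c', 'e', 'b', 'a']
'b': index 3 in ['d', 'c', 'e', 'b', 'a'] -> ['b', 'd', 'c', 'e', 'a']
'a': index 4 in ['b', 'd', 'c', 'e', 'a'] -> ['a', 'b', 'd', 'c', 'e']
'c': index 3 in ['a', 'b', 'd', 'c', 'e'] -> ['c', 'a', 'b', 'd', 'e']
'a': index 1 in ['c', 'a', 'b', 'd', 'e'] -> ['a', 'c', 'b', 'd', 'e']
'c': index 1 in ['a', 'c', 'b', 'd', 'e'] -> ['c', 'a', 'b', 'd', 'e']


Output: [2, 2, 4, 2, 4, 3, 4, 3, 1, 1]


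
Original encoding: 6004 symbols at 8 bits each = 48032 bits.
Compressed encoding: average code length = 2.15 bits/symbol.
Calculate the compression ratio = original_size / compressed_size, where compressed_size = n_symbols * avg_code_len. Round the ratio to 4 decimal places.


original_size = n_symbols * orig_bits = 6004 * 8 = 48032 bits
compressed_size = n_symbols * avg_code_len = 6004 * 2.15 = 12908.6 bits
ratio = original_size / compressed_size = 48032 / 12908.6 = 3.7209

Compression ratio = 3.7209


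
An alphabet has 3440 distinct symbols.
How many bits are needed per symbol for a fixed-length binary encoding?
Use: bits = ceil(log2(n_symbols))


log2(3440) = 11.7482
Bracket: 2^11 = 2048 < 3440 <= 2^12 = 4096
So ceil(log2(3440)) = 12

bits = ceil(log2(3440)) = ceil(11.7482) = 12 bits


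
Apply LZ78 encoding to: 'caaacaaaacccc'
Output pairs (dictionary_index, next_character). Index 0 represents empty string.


LZ78 encoding steps:
Dictionary: {0: ''}
Step 1: w='' (idx 0), next='c' -> output (0, 'c'), add 'c' as idx 1
Step 2: w='' (idx 0), next='a' -> output (0, 'a'), add 'a' as idx 2
Step 3: w='a' (idx 2), next='a' -> output (2, 'a'), add 'aa' as idx 3
Step 4: w='c' (idx 1), next='a' -> output (1, 'a'), add 'ca' as idx 4
Step 5: w='aa' (idx 3), next='a' -> output (3, 'a'), add 'aaa' as idx 5
Step 6: w='c' (idx 1), next='c' -> output (1, 'c'), add 'cc' as idx 6
Step 7: w='cc' (idx 6), end of input -> output (6, '')


Encoded: [(0, 'c'), (0, 'a'), (2, 'a'), (1, 'a'), (3, 'a'), (1, 'c'), (6, '')]


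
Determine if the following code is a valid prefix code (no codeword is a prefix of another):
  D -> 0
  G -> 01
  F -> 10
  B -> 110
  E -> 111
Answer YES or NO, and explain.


Checking each pair (does one codeword prefix another?):
  D='0' vs G='01': prefix -- VIOLATION

NO -- this is NOT a valid prefix code. D (0) is a prefix of G (01).


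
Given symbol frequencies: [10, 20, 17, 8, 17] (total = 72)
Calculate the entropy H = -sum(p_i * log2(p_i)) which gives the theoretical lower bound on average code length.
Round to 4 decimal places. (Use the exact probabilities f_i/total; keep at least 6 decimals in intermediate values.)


Per-symbol terms -p_i * log2(p_i) with p_i = f_i/72:
  p = 10/72 = 0.138889: log2(p) = -2.847997, -p*log2(p) = 0.395555
  p = 20/72 = 0.277778: log2(p) = -1.847997, -p*log2(p) = 0.513332
  p = 17/72 = 0.236111: log2(p) = -2.082462, -p*log2(p) = 0.491692
  p = 8/72 = 0.111111: log2(p) = -3.169925, -p*log2(p) = 0.352214
  p = 17/72 = 0.236111: log2(p) = -2.082462, -p*log2(p) = 0.491692
H = 0.395555 + 0.513332 + 0.491692 + 0.352214 + 0.491692 = 2.244485

H = 2.2445 bits/symbol


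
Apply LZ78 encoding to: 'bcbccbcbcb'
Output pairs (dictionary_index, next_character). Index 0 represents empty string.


LZ78 encoding steps:
Dictionary: {0: ''}
Step 1: w='' (idx 0), next='b' -> output (0, 'b'), add 'b' as idx 1
Step 2: w='' (idx 0), next='c' -> output (0, 'c'), add 'c' as idx 2
Step 3: w='b' (idx 1), next='c' -> output (1, 'c'), add 'bc' as idx 3
Step 4: w='c' (idx 2), next='b' -> output (2, 'b'), add 'cb' as idx 4
Step 5: w='cb' (idx 4), next='c' -> output (4, 'c'), add 'cbc' as idx 5
Step 6: w='b' (idx 1), end of input -> output (1, '')


Encoded: [(0, 'b'), (0, 'c'), (1, 'c'), (2, 'b'), (4, 'c'), (1, '')]


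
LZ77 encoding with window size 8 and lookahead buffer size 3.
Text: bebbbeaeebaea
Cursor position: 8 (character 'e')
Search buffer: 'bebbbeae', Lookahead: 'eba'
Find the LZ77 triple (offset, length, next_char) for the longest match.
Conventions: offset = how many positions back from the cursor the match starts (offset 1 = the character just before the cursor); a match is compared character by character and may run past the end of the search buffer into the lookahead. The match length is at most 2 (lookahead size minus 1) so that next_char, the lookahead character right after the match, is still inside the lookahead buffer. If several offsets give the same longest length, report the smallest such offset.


Try each offset into the search buffer:
  offset=1 (pos 7, char 'e'): match length 1
  offset=2 (pos 6, char 'a'): match length 0
  offset=3 (pos 5, char 'e'): match length 1
  offset=4 (pos 4, char 'b'): match length 0
  offset=5 (pos 3, char 'b'): match length 0
  offset=6 (pos 2, char 'b'): match length 0
  offset=7 (pos 1, char 'e'): match length 2
  offset=8 (pos 0, char 'b'): match length 0
Longest match has length 2 at offset 7.
next_char = character at position 8 + 2 = 10 -> 'a'

Best match: offset=7, length=2 (matching 'eb' starting at position 1)
LZ77 triple: (7, 2, 'a')


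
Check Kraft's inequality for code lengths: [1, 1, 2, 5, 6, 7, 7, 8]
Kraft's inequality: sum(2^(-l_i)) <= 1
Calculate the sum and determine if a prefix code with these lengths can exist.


Sum = 2^(-1) + 2^(-1) + 2^(-2) + 2^(-5) + 2^(-6) + 2^(-7) + 2^(-7) + 2^(-8)
    = 0.5 + 0.5 + 0.25 + 0.03125 + 0.015625 + 0.0078125 + 0.0078125 + 0.00390625
    = 337/256 = 1.31640625
Since 1.31640625 > 1, Kraft's inequality is NOT satisfied.
A prefix code with these lengths CANNOT exist.

Kraft sum = 1.31640625. Not satisfied.


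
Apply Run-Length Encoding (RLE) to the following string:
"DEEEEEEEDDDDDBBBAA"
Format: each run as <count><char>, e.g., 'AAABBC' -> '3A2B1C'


Scanning runs left to right:
  i=0: run of 'D' x 1 -> '1D'
  i=1: run of 'E' x 7 -> '7E'
  i=8: run of 'D' x 5 -> '5D'
  i=13: run of 'B' x 3 -> '3B'
  i=16: run of 'A' x 2 -> '2A'

RLE = 1D7E5D3B2A


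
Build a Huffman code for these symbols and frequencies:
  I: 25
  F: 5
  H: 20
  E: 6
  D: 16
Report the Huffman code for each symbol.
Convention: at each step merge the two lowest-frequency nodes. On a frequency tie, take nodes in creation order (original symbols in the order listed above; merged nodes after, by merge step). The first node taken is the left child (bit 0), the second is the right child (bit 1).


Huffman tree construction:
Step 1: Merge F(5) + E(6) = 11
Step 2: Merge (F+E)(11) + D(16) = 27
Step 3: Merge H(20) + I(25) = 45
Step 4: Merge ((F+E)+D)(27) + (H+I)(45) = 72
Read each symbol's code off the tree from the root (left child = 0, right child = 1).

Codes:
  I: 11 (length 2)
  F: 000 (length 3)
  H: 10 (length 2)
  E: 001 (length 3)
  D: 01 (length 2)
Average code length: 155/72 = 2.1528 bits/symbol


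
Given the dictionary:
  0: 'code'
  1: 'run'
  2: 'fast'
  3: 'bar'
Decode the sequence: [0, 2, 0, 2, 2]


Look up each index in the dictionary:
  0 -> 'code'
  2 -> 'fast'
  0 -> 'code'
  2 -> 'fast'
  2 -> 'fast'

Decoded: "code fast code fast fast"


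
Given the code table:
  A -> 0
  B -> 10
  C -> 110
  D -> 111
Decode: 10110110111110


Decoding:
10 -> B
110 -> C
110 -> C
111 -> D
110 -> C


Result: BCCDC


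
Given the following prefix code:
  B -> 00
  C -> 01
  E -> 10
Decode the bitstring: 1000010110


Decoding step by step:
Bits 10 -> E
Bits 00 -> B
Bits 01 -> C
Bits 01 -> C
Bits 10 -> E


Decoded message: EBCCE


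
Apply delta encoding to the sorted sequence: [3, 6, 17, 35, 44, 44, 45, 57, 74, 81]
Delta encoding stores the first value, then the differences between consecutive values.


First value: 3
Deltas:
  6 - 3 = 3
  17 - 6 = 11
  35 - 17 = 18
  44 - 35 = 9
  44 - 44 = 0
  45 - 44 = 1
  57 - 45 = 12
  74 - 57 = 17
  81 - 74 = 7


Delta encoded: [3, 3, 11, 18, 9, 0, 1, 12, 17, 7]


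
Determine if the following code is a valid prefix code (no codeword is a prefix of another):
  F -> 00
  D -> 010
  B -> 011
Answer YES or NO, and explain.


Checking each pair (does one codeword prefix another?):
  F='00' vs D='010': no prefix
  F='00' vs B='011': no prefix
  D='010' vs F='00': no prefix
  D='010' vs B='011': no prefix
  B='011' vs F='00': no prefix
  B='011' vs D='010': no prefix
No violation found over all pairs.

YES -- this is a valid prefix code. No codeword is a prefix of any other codeword.


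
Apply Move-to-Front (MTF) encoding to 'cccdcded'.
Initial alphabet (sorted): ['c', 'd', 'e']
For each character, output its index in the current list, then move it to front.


MTF encoding:
'c': index 0 in ['c', 'd', 'e'] -> ['c', 'd', 'e']
'c': index 0 in ['c', 'd', 'e'] -> ['c', 'd', 'e']
'c': index 0 in ['c', 'd', 'e'] -> ['c', 'd', 'e']
'd': index 1 in ['c', 'd', 'e'] -> ['d', 'c', 'e']
'c': index 1 in ['d', 'c', 'e'] -> ['c', 'd', 'e']
'd': index 1 in ['c', 'd', 'e'] -> ['d', 'c', 'e']
'e': index 2 in ['d', 'c', 'e'] -> ['e', 'd', 'c']
'd': index 1 in ['e', 'd', 'c'] -> ['d', 'e', 'c']


Output: [0, 0, 0, 1, 1, 1, 2, 1]


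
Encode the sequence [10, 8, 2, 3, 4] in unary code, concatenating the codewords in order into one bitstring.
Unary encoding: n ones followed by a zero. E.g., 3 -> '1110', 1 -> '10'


Encode each number as n ones followed by a terminating 0:
  10 -> 11111111110 (11 bits)
  8 -> 111111110 (9 bits)
  2 -> 110 (3 bits)
  3 -> 1110 (4 bits)
  4 -> 11110 (5 bits)
Total length = 11 + 9 + 3 + 4 + 5 = 32 bits.

Unary([10, 8, 2, 3, 4]) = 11111111110111111110110111011110 (32 bits)


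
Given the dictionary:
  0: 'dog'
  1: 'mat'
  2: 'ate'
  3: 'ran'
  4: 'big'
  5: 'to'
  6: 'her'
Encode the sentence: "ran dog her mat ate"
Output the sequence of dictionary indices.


Look up each word in the dictionary:
  'ran' -> 3
  'dog' -> 0
  'her' -> 6
  'mat' -> 1
  'ate' -> 2

Encoded: [3, 0, 6, 1, 2]


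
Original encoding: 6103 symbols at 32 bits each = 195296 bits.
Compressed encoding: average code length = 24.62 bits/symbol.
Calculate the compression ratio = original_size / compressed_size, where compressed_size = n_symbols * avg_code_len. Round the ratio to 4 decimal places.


original_size = n_symbols * orig_bits = 6103 * 32 = 195296 bits
compressed_size = n_symbols * avg_code_len = 6103 * 24.62 = 150255.86 bits
ratio = original_size / compressed_size = 195296 / 150255.86 = 1.2998

Compression ratio = 1.2998


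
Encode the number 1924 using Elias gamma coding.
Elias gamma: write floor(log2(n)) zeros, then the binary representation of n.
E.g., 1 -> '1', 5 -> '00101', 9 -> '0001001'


num_bits = floor(log2(1924)) + 1 = 11
leading_zeros = num_bits - 1 = 10
binary(1924) = 11110000100

Elias gamma(1924) = '0000000000' + '11110000100' = 000000000011110000100 (21 bits)


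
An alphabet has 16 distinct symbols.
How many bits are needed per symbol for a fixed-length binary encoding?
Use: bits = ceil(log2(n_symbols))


log2(16) = 4.0
Bracket: 2^3 = 8 < 16 <= 2^4 = 16
So ceil(log2(16)) = 4

bits = ceil(log2(16)) = ceil(4.0) = 4 bits


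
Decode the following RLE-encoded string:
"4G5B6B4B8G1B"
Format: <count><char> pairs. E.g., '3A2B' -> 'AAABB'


Expanding each <count><char> pair:
  4G -> 'GGGG'
  5B -> 'BBBBB'
  6B -> 'BBBBBB'
  4B -> 'BBBB'
  8G -> 'GGGGGGGG'
  1B -> 'B'

Decoded = GGGGBBBBBBBBBBBBBBBGGGGGGGGB


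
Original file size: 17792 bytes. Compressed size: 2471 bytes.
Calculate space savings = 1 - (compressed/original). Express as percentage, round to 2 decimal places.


ratio = compressed/original = 2471/17792 = 0.138883
savings = 1 - ratio = 1 - 0.138883 = 0.861117
as a percentage: 0.861117 * 100 = 86.11%

Space savings = 1 - 2471/17792 = 86.11%


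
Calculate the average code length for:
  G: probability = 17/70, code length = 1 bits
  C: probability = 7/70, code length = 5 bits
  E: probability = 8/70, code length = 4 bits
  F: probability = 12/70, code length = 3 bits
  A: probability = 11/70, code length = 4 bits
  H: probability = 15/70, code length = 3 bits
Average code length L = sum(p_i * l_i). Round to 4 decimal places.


Weighted contributions p_i * l_i:
  G: (17/70) * 1 = 17/70
  C: (7/70) * 5 = 35/70
  E: (8/70) * 4 = 32/70
  F: (12/70) * 3 = 36/70
  A: (11/70) * 4 = 44/70
  H: (15/70) * 3 = 45/70
Sum = (17 + 35 + 32 + 36 + 44 + 45)/70 = 209/70

L = 209/70 = 2.9857 bits/symbol


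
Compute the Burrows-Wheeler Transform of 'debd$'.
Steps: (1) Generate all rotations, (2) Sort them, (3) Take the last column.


Rotations (sorted):
  0: $debd -> last char: d
  1: bd$de -> last char: e
  2: d$deb -> last char: b
  3: debd$ -> last char: $
  4: ebd$d -> last char: d


BWT = deb$d


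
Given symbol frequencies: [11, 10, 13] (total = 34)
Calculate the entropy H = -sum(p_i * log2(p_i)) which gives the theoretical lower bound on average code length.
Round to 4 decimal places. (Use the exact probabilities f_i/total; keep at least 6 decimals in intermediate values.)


Per-symbol terms -p_i * log2(p_i) with p_i = f_i/34:
  p = 11/34 = 0.323529: log2(p) = -1.628031, -p*log2(p) = 0.526716
  p = 10/34 = 0.294118: log2(p) = -1.765535, -p*log2(p) = 0.519275
  p = 13/34 = 0.382353: log2(p) = -1.387023, -p*log2(p) = 0.530332
H = 0.526716 + 0.519275 + 0.530332 = 1.576323

H = 1.5763 bits/symbol


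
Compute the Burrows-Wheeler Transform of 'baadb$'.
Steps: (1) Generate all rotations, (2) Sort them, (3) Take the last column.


Rotations (sorted):
  0: $baadb -> last char: b
  1: aadb$b -> last char: b
  2: adb$ba -> last char: a
  3: b$baad -> last char: d
  4: baadb$ -> last char: $
  5: db$baa -> last char: a


BWT = bbad$a


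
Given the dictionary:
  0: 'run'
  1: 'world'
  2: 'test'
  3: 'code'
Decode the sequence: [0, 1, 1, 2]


Look up each index in the dictionary:
  0 -> 'run'
  1 -> 'world'
  1 -> 'world'
  2 -> 'test'

Decoded: "run world world test"


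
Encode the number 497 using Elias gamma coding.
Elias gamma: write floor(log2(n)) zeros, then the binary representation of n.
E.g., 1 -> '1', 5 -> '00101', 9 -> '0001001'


num_bits = floor(log2(497)) + 1 = 9
leading_zeros = num_bits - 1 = 8
binary(497) = 111110001

Elias gamma(497) = '00000000' + '111110001' = 00000000111110001 (17 bits)


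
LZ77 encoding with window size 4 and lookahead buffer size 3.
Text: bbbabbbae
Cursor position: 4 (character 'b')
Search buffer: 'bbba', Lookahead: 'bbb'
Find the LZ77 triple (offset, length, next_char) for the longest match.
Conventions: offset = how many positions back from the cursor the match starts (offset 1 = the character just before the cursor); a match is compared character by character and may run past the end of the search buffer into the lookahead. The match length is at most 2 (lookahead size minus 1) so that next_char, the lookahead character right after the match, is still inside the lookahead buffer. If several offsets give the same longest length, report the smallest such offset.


Try each offset into the search buffer:
  offset=1 (pos 3, char 'a'): match length 0
  offset=2 (pos 2, char 'b'): match length 1
  offset=3 (pos 1, char 'b'): match length 2
  offset=4 (pos 0, char 'b'): match length 2
Longest match has length 2, found at offsets 3, 4; take the smallest, offset 3.
next_char = character at position 4 + 2 = 6 -> 'b'

Best match: offset=3, length=2 (matching 'bb' starting at position 1)
LZ77 triple: (3, 2, 'b')


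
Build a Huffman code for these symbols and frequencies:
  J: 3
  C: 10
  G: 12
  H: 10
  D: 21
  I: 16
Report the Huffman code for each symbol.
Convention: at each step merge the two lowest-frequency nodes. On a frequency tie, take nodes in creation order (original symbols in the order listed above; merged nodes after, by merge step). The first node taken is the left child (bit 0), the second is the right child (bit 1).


Huffman tree construction:
Step 1: Merge J(3) + C(10) = 13
Step 2: Merge H(10) + G(12) = 22
Step 3: Merge (J+C)(13) + I(16) = 29
Step 4: Merge D(21) + (H+G)(22) = 43
Step 5: Merge ((J+C)+I)(29) + (D+(H+G))(43) = 72
Read each symbol's code off the tree from the root (left child = 0, right child = 1).

Codes:
  J: 000 (length 3)
  C: 001 (length 3)
  G: 111 (length 3)
  H: 110 (length 3)
  D: 10 (length 2)
  I: 01 (length 2)
Average code length: 179/72 = 2.4861 bits/symbol


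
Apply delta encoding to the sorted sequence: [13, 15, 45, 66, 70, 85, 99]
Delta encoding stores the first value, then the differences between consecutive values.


First value: 13
Deltas:
  15 - 13 = 2
  45 - 15 = 30
  66 - 45 = 21
  70 - 66 = 4
  85 - 70 = 15
  99 - 85 = 14


Delta encoded: [13, 2, 30, 21, 4, 15, 14]


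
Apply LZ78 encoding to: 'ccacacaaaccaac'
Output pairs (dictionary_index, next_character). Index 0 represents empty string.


LZ78 encoding steps:
Dictionary: {0: ''}
Step 1: w='' (idx 0), next='c' -> output (0, 'c'), add 'c' as idx 1
Step 2: w='c' (idx 1), next='a' -> output (1, 'a'), add 'ca' as idx 2
Step 3: w='ca' (idx 2), next='c' -> output (2, 'c'), add 'cac' as idx 3
Step 4: w='' (idx 0), next='a' -> output (0, 'a'), add 'a' as idx 4
Step 5: w='a' (idx 4), next='a' -> output (4, 'a'), add 'aa' as idx 5
Step 6: w='c' (idx 1), next='c' -> output (1, 'c'), add 'cc' as idx 6
Step 7: w='aa' (idx 5), next='c' -> output (5, 'c'), add 'aac' as idx 7


Encoded: [(0, 'c'), (1, 'a'), (2, 'c'), (0, 'a'), (4, 'a'), (1, 'c'), (5, 'c')]


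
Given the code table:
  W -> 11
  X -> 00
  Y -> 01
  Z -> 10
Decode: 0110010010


Decoding:
01 -> Y
10 -> Z
01 -> Y
00 -> X
10 -> Z


Result: YZYXZ


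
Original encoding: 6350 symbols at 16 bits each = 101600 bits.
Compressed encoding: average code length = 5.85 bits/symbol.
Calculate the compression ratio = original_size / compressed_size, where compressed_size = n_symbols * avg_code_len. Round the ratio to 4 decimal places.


original_size = n_symbols * orig_bits = 6350 * 16 = 101600 bits
compressed_size = n_symbols * avg_code_len = 6350 * 5.85 = 37147.5 bits
ratio = original_size / compressed_size = 101600 / 37147.5 = 2.735

Compression ratio = 2.735


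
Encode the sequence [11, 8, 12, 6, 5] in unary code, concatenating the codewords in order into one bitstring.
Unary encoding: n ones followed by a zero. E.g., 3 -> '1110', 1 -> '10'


Encode each number as n ones followed by a terminating 0:
  11 -> 111111111110 (12 bits)
  8 -> 111111110 (9 bits)
  12 -> 1111111111110 (13 bits)
  6 -> 1111110 (7 bits)
  5 -> 111110 (6 bits)
Total length = 12 + 9 + 13 + 7 + 6 = 47 bits.

Unary([11, 8, 12, 6, 5]) = 11111111111011111111011111111111101111110111110 (47 bits)


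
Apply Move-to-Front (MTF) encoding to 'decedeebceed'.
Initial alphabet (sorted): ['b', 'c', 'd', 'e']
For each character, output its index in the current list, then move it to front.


MTF encoding:
'd': index 2 in ['b', 'c', 'd', 'e'] -> ['d', 'b', 'c', 'e']
'e': index 3 in ['d', 'b', 'c', 'e'] -> ['e', 'd', 'b', 'c']
'c': index 3 in ['e', 'd', 'b', 'c'] -> ['c', 'e', 'd', 'b']
'e': index 1 in ['c', 'e', 'd', 'b'] -> ['e', 'c', 'd', 'b']
'd': index 2 in ['e', 'c', 'd', 'b'] -> ['d', 'e', 'c', 'b']
'e': index 1 in ['d', 'e', 'c', 'b'] -> ['e', 'd', 'c', 'b']
'e': index 0 in ['e', 'd', 'c', 'b'] -> ['e', 'd', 'c', 'b']
'b': index 3 in ['e', 'd', 'c', 'b'] -> ['b', 'e', 'd', 'c']
'c': index 3 in ['b', 'e', 'd', 'c'] -> ['c', 'b', 'e', 'd']
'e': index 2 in ['c', 'b', 'e', 'd'] -> ['e', 'c', 'b', 'd']
'e': index 0 in ['e', 'c', 'b', 'd'] -> ['e', 'c', 'b', 'd']
'd': index 3 in ['e', 'c', 'b', 'd'] -> ['d', 'e', 'c', 'b']


Output: [2, 3, 3, 1, 2, 1, 0, 3, 3, 2, 0, 3]


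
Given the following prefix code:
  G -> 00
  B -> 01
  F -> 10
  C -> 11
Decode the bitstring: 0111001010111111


Decoding step by step:
Bits 01 -> B
Bits 11 -> C
Bits 00 -> G
Bits 10 -> F
Bits 10 -> F
Bits 11 -> C
Bits 11 -> C
Bits 11 -> C


Decoded message: BCGFFCCC


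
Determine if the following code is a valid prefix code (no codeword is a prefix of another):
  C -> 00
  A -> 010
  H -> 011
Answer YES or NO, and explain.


Checking each pair (does one codeword prefix another?):
  C='00' vs A='010': no prefix
  C='00' vs H='011': no prefix
  A='010' vs C='00': no prefix
  A='010' vs H='011': no prefix
  H='011' vs C='00': no prefix
  H='011' vs A='010': no prefix
No violation found over all pairs.

YES -- this is a valid prefix code. No codeword is a prefix of any other codeword.


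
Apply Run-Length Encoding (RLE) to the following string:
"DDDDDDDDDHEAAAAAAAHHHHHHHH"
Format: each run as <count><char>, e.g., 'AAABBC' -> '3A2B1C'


Scanning runs left to right:
  i=0: run of 'D' x 9 -> '9D'
  i=9: run of 'H' x 1 -> '1H'
  i=10: run of 'E' x 1 -> '1E'
  i=11: run of 'A' x 7 -> '7A'
  i=18: run of 'H' x 8 -> '8H'

RLE = 9D1H1E7A8H


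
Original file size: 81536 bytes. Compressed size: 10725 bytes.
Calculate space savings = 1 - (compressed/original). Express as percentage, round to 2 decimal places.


ratio = compressed/original = 10725/81536 = 0.131537
savings = 1 - ratio = 1 - 0.131537 = 0.868463
as a percentage: 0.868463 * 100 = 86.85%

Space savings = 1 - 10725/81536 = 86.85%


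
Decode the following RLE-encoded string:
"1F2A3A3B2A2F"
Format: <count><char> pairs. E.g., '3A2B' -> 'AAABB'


Expanding each <count><char> pair:
  1F -> 'F'
  2A -> 'AA'
  3A -> 'AAA'
  3B -> 'BBB'
  2A -> 'AA'
  2F -> 'FF'

Decoded = FAAAAABBBAAFF


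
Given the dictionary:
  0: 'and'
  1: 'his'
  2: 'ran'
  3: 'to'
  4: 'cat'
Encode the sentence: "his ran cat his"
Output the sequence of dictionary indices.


Look up each word in the dictionary:
  'his' -> 1
  'ran' -> 2
  'cat' -> 4
  'his' -> 1

Encoded: [1, 2, 4, 1]


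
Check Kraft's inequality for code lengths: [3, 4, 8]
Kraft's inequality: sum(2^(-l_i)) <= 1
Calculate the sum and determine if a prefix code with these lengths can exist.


Sum = 2^(-3) + 2^(-4) + 2^(-8)
    = 0.125 + 0.0625 + 0.00390625
    = 49/256 = 0.19140625
Since 0.19140625 <= 1, Kraft's inequality IS satisfied.
A prefix code with these lengths CAN exist.

Kraft sum = 0.19140625. Satisfied.


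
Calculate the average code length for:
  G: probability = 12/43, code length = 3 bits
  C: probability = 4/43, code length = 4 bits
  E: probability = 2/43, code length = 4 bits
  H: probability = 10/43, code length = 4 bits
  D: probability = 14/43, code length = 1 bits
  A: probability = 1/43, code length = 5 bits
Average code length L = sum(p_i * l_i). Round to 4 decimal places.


Weighted contributions p_i * l_i:
  G: (12/43) * 3 = 36/43
  C: (4/43) * 4 = 16/43
  E: (2/43) * 4 = 8/43
  H: (10/43) * 4 = 40/43
  D: (14/43) * 1 = 14/43
  A: (1/43) * 5 = 5/43
Sum = (36 + 16 + 8 + 40 + 14 + 5)/43 = 119/43

L = 119/43 = 2.7674 bits/symbol


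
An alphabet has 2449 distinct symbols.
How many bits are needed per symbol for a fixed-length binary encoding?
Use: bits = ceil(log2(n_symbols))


log2(2449) = 11.258
Bracket: 2^11 = 2048 < 2449 <= 2^12 = 4096
So ceil(log2(2449)) = 12

bits = ceil(log2(2449)) = ceil(11.258) = 12 bits


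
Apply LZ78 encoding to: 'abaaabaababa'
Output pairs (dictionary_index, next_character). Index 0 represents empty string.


LZ78 encoding steps:
Dictionary: {0: ''}
Step 1: w='' (idx 0), next='a' -> output (0, 'a'), add 'a' as idx 1
Step 2: w='' (idx 0), next='b' -> output (0, 'b'), add 'b' as idx 2
Step 3: w='a' (idx 1), next='a' -> output (1, 'a'), add 'aa' as idx 3
Step 4: w='a' (idx 1), next='b' -> output (1, 'b'), add 'ab' as idx 4
Step 5: w='aa' (idx 3), next='b' -> output (3, 'b'), add 'aab' as idx 5
Step 6: w='ab' (idx 4), next='a' -> output (4, 'a'), add 'aba' as idx 6


Encoded: [(0, 'a'), (0, 'b'), (1, 'a'), (1, 'b'), (3, 'b'), (4, 'a')]


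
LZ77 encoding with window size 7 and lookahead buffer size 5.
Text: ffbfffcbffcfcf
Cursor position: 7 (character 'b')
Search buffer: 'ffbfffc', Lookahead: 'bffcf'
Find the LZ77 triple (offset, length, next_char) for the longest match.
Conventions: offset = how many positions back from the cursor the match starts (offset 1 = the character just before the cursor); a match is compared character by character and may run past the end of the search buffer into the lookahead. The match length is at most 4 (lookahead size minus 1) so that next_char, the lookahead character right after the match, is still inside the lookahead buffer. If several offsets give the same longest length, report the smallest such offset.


Try each offset into the search buffer:
  offset=1 (pos 6, char 'c'): match length 0
  offset=2 (pos 5, char 'f'): match length 0
  offset=3 (pos 4, char 'f'): match length 0
  offset=4 (pos 3, char 'f'): match length 0
  offset=5 (pos 2, char 'b'): match length 3
  offset=6 (pos 1, char 'f'): match length 0
  offset=7 (pos 0, char 'f'): match length 0
Longest match has length 3 at offset 5.
next_char = character at position 7 + 3 = 10 -> 'c'

Best match: offset=5, length=3 (matching 'bff' starting at position 2)
LZ77 triple: (5, 3, 'c')
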